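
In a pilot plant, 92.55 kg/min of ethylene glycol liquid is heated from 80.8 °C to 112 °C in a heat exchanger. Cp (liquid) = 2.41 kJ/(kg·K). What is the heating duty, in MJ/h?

Q = 418 MJ/h

Q = ṁ·Cp·ΔT = 92.55 × 2.41 × (112 − 80.8) = 6959 kJ/min
Converting: 6959 / 60 s = 115.98 kW
Heating duty = 417.54 MJ/h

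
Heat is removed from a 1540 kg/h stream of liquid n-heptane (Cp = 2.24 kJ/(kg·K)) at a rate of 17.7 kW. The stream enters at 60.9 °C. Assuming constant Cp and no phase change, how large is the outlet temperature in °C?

T_out = 42.4 °C

Q = 17.7 kW = 63720 kJ/h
ΔT = Q/(ṁ·Cp) = 63720/(1540×2.24) = 18.472 K
T_out = 60.9 − 18.472 = 42.428 °C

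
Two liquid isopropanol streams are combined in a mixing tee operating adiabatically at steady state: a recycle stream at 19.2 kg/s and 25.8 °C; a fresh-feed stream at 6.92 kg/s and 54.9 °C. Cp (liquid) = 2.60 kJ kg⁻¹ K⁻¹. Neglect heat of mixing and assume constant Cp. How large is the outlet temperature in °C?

No heat crosses the boundary, so H_out = H_in.
Σ ṁᵢCp,ᵢTᵢ = 19.2×2.60×25.8 + 6.92×2.60×54.9 = 2275.7
Σ ṁᵢCp,ᵢ = 19.2×2.60 + 6.92×2.60 = 67.912
T_out = 2275.7 / 67.912 = 33.509 °C

T_out = 33.5 °C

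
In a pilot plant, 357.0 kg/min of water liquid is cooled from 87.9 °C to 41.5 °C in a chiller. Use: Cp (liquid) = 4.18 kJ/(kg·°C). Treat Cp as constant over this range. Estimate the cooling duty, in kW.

Q = ṁ·Cp·ΔT = 357.0 × 4.18 × (41.5 − 87.9) = -69241 kJ/min
Converting: 69241 / 60 s = 1154 kW

Q_c = 1150 kW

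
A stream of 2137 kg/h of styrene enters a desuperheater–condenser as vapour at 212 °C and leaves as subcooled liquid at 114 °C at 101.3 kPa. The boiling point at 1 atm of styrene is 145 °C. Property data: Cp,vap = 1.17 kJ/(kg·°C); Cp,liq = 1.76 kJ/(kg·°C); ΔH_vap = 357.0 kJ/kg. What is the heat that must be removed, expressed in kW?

Q_c = 291 kW

vapour 212→145 °C: -78.39 kJ/kg
condensation at 145 °C: -357 kJ/kg
liquid 145→114 °C: -54.56 kJ/kg
Δh = -78.39 + -357 + -54.56 = -489.95 kJ/kg
Q = ṁ·Δh = 2137 kg/h × -489.95 kJ/kg = -1.047e+06 kJ/h
|Q| = 290.84 kW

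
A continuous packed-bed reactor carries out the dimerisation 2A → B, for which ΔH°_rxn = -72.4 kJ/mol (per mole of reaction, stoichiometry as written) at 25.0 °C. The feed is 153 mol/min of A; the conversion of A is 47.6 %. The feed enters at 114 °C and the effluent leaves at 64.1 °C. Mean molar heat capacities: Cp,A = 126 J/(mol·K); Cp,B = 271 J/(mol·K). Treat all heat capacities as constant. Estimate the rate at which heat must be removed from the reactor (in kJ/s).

Extent of reaction ξ = 0.476 × 153 / 2 = 36.414 mol/min
Reaction term: ξ·ΔH°_rxn = 36.414 × -72.4 = -2636.4 kJ/min
Sensible, feed 114→25 °C: -1715.7 kJ/min
Outlet flows (mol/min): A 80.172, B 36.414
Sensible, products 25→64.1 °C: 780.82 kJ/min
Q = ΔH = -3571.3 kJ/min = -59.522 kW
Heat removed = 59.522 kJ/s

Q_out = 59.5 kJ/s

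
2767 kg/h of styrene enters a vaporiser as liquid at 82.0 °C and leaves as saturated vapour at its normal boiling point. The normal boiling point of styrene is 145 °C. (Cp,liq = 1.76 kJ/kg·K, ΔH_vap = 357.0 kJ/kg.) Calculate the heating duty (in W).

liquid 82.0→145 °C: 110.88 kJ/kg
vaporisation at 145 °C: 357 kJ/kg
Δh = 110.88 + 357 = 467.88 kJ/kg
Q = ṁ·Δh = 2767 kg/h × 467.88 kJ/kg = 1.2946e+06 kJ/h
|Q| = 359.62 kW = 359620 W

Q = 360000 W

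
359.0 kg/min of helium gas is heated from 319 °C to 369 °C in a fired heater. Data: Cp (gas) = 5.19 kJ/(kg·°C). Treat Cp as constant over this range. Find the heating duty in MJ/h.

Q = 5590 MJ/h

Q = ṁ·Cp·ΔT = 359.0 × 5.19 × (369 − 319) = 93160 kJ/min
Converting: 93160 / 60 s = 1552.7 kW
Heating duty = 5589.6 MJ/h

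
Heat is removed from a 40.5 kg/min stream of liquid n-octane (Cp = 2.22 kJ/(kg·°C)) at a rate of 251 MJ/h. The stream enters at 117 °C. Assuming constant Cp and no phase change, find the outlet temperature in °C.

T_out = 70.5 °C

Q = 251 MJ/h = 4183.3 kJ/min
ΔT = Q/(ṁ·Cp) = 4183.3/(40.5×2.22) = 46.528 K
T_out = 117 − 46.528 = 70.472 °C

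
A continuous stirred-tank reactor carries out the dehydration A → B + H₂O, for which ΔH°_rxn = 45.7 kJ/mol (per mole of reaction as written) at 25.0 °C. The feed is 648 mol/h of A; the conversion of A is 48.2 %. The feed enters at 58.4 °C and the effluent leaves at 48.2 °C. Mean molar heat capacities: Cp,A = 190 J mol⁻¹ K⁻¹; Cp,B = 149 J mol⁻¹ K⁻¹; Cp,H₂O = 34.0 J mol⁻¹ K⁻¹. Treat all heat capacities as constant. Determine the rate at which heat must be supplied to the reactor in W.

Extent of reaction ξ = 0.482 × 648 = 312.34 mol/h
Reaction term: ξ·ΔH°_rxn = 312.34 × 45.7 = 14274 kJ/h
Sensible, feed 58.4→25 °C: -4112.2 kJ/h
Outlet flows (mol/h): A 335.66, B 312.34, H₂O 312.34
Sensible, products 25→48.2 °C: 2805.7 kJ/h
Q = ΔH = 12967 kJ/h = 3.602 kW
Heat supplied = 3602 W

Q_in = 3600 W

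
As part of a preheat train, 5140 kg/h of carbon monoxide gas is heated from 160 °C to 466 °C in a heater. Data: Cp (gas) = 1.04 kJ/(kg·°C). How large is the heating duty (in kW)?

Q = ṁ·Cp·ΔT = 5140 × 1.04 × (466 − 160) = 1.6358e+06 kJ/h
Converting: 1.6358e+06 / 3600 s = 454.38 kW

Q = 454 kW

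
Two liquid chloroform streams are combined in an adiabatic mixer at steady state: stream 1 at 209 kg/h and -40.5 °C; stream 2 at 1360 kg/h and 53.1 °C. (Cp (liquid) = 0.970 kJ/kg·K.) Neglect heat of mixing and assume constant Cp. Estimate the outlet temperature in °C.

Energy balance with Q = 0: Σ ṁᵢCp,ᵢ(T_out − Tᵢ) = 0
Σ ṁᵢCp,ᵢTᵢ = 209×0.970×-40.5 + 1360×0.970×53.1 = 61839
Σ ṁᵢCp,ᵢ = 209×0.970 + 1360×0.970 = 1521.9
T_out = 61839 / 1521.9 = 40.632 °C

T_out = 40.6 °C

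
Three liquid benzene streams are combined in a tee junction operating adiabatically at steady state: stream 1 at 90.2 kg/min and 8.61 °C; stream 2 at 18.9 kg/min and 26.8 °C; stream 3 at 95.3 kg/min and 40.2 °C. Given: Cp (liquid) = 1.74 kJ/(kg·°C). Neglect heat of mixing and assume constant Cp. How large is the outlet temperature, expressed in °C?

T_out = 25.0 °C

No heat crosses the boundary, so H_out = H_in.
Σ ṁᵢCp,ᵢTᵢ = 90.2×1.74×8.61 + 18.9×1.74×26.8 + 95.3×1.74×40.2 = 8898.7
Σ ṁᵢCp,ᵢ = 90.2×1.74 + 18.9×1.74 + 95.3×1.74 = 355.66
T_out = 8898.7 / 355.66 = 25.021 °C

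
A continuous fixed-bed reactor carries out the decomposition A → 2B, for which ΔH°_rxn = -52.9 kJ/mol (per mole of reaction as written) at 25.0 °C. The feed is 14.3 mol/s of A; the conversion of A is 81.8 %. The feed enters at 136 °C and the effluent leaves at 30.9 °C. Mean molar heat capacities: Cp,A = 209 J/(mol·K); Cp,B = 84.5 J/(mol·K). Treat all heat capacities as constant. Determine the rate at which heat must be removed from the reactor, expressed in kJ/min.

Q_out = 56100 kJ/min

Extent of reaction ξ = 0.818 × 14.3 = 11.697 mol/s
Reaction term: ξ·ΔH°_rxn = 11.697 × -52.9 = -618.79 kJ/s
Sensible, feed 136→25 °C: -331.75 kJ/s
Outlet flows (mol/s): A 2.6026, B 23.395
Sensible, products 25→30.9 °C: 14.873 kJ/s
Q = ΔH = -935.67 kJ/s = -935.67 kW
Heat removed = 56140 kJ/min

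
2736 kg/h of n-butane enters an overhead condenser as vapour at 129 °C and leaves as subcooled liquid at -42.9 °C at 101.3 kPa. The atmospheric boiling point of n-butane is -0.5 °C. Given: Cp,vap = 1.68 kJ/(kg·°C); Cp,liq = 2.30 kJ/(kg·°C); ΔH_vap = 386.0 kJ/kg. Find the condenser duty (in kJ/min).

Q_c = 32000 kJ/min

vapour 129→-0.5 °C: -217.56 kJ/kg
condensation at -0.5 °C: -386 kJ/kg
liquid -0.5→-42.9 °C: -97.52 kJ/kg
Δh = -217.56 + -386 + -97.52 = -701.08 kJ/kg
Q = ṁ·Δh = 2736 kg/h × -701.08 kJ/kg = -1.9182e+06 kJ/h
|Q| = 532.82 kW = 31969 kJ/min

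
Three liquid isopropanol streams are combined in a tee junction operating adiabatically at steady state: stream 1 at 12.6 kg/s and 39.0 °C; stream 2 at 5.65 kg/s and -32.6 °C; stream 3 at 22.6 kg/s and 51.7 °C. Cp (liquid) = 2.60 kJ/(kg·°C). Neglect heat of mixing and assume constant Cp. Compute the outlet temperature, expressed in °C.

Energy balance with Q = 0: Σ ṁᵢCp,ᵢ(T_out − Tᵢ) = 0
T_out = Σ ṁᵢCp,ᵢTᵢ / Σ ṁᵢCp,ᵢ
      = 3836.6 / 106.21 = 36.123 °C

T_out = 36.1 °C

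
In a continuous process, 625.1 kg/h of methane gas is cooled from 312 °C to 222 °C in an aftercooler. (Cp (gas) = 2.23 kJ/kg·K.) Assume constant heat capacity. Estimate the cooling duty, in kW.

Q_c = 34.8 kW

Q = ṁ·Cp·ΔT = 625.1 × 2.23 × (222 − 312) = -125460 kJ/h
Converting: 125460 / 3600 s = 34.849 kW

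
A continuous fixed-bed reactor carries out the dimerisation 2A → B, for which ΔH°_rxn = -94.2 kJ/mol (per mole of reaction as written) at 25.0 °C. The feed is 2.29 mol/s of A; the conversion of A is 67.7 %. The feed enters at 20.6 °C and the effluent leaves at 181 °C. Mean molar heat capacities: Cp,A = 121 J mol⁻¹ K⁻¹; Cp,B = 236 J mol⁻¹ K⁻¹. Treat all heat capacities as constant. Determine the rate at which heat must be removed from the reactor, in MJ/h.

Q_out = 105 MJ/h

Extent of reaction ξ = 0.677 × 2.29 / 2 = 0.77517 mol/s
Reaction term: ξ·ΔH°_rxn = 0.77517 × -94.2 = -73.021 kJ/s
Sensible, feed 20.6→25 °C: 1.2192 kJ/s
Outlet flows (mol/s): A 0.73967, B 0.77517
Sensible, products 25→181 °C: 42.5 kJ/s
Q = ΔH = -29.301 kJ/s = -29.301 kW
Heat removed = 105.48 MJ/h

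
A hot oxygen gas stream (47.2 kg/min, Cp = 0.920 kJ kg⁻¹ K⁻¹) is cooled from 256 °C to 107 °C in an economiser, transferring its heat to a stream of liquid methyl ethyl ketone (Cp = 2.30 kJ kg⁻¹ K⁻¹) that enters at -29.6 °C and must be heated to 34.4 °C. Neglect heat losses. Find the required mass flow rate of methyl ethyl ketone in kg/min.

ṁ_c = 44.0 kg/min

Heat released by hot stream: Q = 47.2 × 0.920 × (256 − 107) = 6470.2 kJ/min
Energy balance on cold side (adiabatic exchanger): Q = ṁ_c·Cp_c·(T_c,out − T_c,in)
ṁ_c = 6470.2 / [2.30 × (34.4 − -29.6)] = 43.955 kg/min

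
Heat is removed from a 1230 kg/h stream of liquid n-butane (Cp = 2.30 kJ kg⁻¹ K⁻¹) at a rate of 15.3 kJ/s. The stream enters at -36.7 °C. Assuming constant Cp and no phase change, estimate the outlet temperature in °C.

Q = 15.3 kJ/s = 55080 kJ/h
ΔT = Q/(ṁ·Cp) = 55080/(1230×2.30) = 19.47 K
T_out = -36.7 − 19.47 = -56.17 °C

T_out = -56.2 °C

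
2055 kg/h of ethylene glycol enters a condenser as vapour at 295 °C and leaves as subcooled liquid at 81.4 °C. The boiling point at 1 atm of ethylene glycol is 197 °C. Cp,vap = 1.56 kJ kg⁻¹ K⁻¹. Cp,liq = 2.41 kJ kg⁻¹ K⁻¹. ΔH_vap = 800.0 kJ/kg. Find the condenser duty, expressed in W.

vapour 295→197 °C: -152.88 kJ/kg
condensation at 197 °C: -800 kJ/kg
liquid 197→81.4 °C: -278.6 kJ/kg
Δh = -152.88 + -800 + -278.6 = -1231.5 kJ/kg
Q = ṁ·Δh = 2055 kg/h × -1231.5 kJ/kg = -2.5307e+06 kJ/h
|Q| = 702.97 kW = 702970 W

Q_c = 703000 W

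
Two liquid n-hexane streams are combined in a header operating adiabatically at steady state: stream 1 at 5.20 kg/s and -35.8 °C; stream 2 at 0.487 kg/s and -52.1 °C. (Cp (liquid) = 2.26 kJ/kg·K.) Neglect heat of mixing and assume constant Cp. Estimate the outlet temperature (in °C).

Adiabatic, steady state ⇒ Σ ṁᵢCp,ᵢ(T_out − Tᵢ) = 0
T_out = Σ ṁᵢCp,ᵢTᵢ / Σ ṁᵢCp,ᵢ
      = -478.06 / 12.853 = -37.196 °C

T_out = -37.2 °C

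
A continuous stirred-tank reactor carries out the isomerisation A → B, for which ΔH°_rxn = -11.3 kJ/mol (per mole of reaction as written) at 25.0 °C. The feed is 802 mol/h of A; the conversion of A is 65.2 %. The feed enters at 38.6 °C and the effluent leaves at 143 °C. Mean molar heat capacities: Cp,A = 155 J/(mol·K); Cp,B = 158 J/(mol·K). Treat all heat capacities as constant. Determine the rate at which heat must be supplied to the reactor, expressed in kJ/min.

Extent of reaction ξ = 0.652 × 802 = 522.9 mol/h
Reaction term: ξ·ΔH°_rxn = 522.9 × -11.3 = -5908.8 kJ/h
Sensible, feed 38.6→25 °C: -1690.6 kJ/h
Outlet flows (mol/h): A 279.1, B 522.9
Sensible, products 25→143 °C: 14854 kJ/h
Q = ΔH = 7254.3 kJ/h = 2.0151 kW
Heat supplied = 120.9 kJ/min

Q_in = 121 kJ/min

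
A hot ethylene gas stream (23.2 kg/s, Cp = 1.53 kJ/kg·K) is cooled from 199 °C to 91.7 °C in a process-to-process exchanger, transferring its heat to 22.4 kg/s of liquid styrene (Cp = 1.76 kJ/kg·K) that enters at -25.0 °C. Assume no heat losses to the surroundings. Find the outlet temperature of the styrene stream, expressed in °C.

Heat released by hot stream: Q = 23.2 × 1.53 × (199 − 91.7) = 3808.7 kJ/s
Energy balance on cold side (adiabatic exchanger): Q = ṁ_c·Cp_c·(T_c,out − T_c,in)
T_c,out = -25.0 + 3808.7/(22.4 × 1.76) = 71.609 °C

T_c,out = 71.6 °C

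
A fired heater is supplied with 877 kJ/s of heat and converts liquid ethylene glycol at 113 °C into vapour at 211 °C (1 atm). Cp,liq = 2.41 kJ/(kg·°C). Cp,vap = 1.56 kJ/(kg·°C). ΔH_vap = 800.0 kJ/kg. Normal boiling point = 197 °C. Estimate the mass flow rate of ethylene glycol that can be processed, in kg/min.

Δh = 2.41×(197−113) + 800.0 + 1.56×(211−197) = 1024.3 kJ/kg
Q = 877 kJ/s = 877 kJ/s = 52620 kJ/min
ṁ = Q/Δh = 52620 / 1024.3 = 51.373 kg/min

ṁ = 51.4 kg/min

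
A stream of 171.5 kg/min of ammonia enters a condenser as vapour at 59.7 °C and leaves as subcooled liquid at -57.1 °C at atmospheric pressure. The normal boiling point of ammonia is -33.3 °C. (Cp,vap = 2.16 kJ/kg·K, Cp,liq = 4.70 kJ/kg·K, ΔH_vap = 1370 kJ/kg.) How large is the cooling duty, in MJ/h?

vapour 59.7→-33.3 °C: -200.88 kJ/kg
condensation at -33.3 °C: -1370 kJ/kg
liquid -33.3→-57.1 °C: -111.86 kJ/kg
Δh = -200.88 + -1370 + -111.86 = -1682.7 kJ/kg
Q = ṁ·Δh = 171.5 kg/min × -1682.7 kJ/kg = -288590 kJ/min
|Q| = 4809.8 kW = 17315 MJ/h

Q_c = 17300 MJ/h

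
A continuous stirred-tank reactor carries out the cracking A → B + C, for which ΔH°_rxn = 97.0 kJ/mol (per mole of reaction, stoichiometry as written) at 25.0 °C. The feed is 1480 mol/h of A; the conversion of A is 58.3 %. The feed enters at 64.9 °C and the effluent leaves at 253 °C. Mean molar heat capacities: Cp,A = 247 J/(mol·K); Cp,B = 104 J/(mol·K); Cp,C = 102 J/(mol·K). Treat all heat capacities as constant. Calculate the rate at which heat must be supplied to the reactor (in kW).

Extent of reaction ξ = 0.583 × 1480 = 862.84 mol/h
Reaction term: ξ·ΔH°_rxn = 862.84 × 97.0 = 83695 kJ/h
Sensible, feed 64.9→25 °C: -14586 kJ/h
Outlet flows (mol/h): A 617.16, B 862.84, C 862.84
Sensible, products 25→253 °C: 75282 kJ/h
Q = ΔH = 144390 kJ/h = 40.109 kW
Heat supplied = 40.109 kW

Q_in = 40.1 kW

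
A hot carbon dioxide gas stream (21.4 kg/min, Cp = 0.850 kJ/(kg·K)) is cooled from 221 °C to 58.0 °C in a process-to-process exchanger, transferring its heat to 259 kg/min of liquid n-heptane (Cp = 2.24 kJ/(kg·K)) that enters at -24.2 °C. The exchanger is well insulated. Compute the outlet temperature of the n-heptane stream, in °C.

T_c,out = -19.1 °C

Heat released by hot stream: Q = 21.4 × 0.850 × (221 − 58.0) = 2965 kJ/min
Energy balance on cold side (adiabatic exchanger): Q = ṁ_c·Cp_c·(T_c,out − T_c,in)
T_c,out = -24.2 + 2965/(259 × 2.24) = -19.089 °C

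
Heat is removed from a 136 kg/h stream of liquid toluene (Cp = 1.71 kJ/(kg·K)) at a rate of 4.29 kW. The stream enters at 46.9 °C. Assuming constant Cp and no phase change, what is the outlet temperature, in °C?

Q = 4.29 kW = 15444 kJ/h
ΔT = Q/(ṁ·Cp) = 15444/(136×1.71) = 66.409 K
T_out = 46.9 − 66.409 = -19.509 °C

T_out = -19.5 °C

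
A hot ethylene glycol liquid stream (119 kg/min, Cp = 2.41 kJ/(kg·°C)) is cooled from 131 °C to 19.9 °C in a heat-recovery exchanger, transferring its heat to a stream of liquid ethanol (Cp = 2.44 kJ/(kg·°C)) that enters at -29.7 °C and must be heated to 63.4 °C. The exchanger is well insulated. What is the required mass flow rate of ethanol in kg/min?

Heat released by hot stream: Q = 119 × 2.41 × (131 − 19.9) = 31862 kJ/min
Energy balance on cold side (adiabatic exchanger): Q = ṁ_c·Cp_c·(T_c,out − T_c,in)
ṁ_c = 31862 / [2.44 × (63.4 − -29.7)] = 140.26 kg/min

ṁ_c = 140 kg/min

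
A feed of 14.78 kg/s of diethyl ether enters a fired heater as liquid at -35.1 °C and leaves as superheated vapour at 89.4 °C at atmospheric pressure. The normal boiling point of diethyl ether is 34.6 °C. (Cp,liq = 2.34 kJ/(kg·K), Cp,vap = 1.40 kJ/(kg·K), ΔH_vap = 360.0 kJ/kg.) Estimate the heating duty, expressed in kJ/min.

liquid -35.1→34.6 °C: 163.1 kJ/kg
vaporisation at 34.6 °C: 360 kJ/kg
vapour 34.6→89.4 °C: 76.72 kJ/kg
Δh = 163.1 + 360 + 76.72 = 599.82 kJ/kg
Q = ṁ·Δh = 14.78 kg/s × 599.82 kJ/kg = 8865.3 kJ/s
|Q| = 8865.3 kW = 531920 kJ/min

Q = 532000 kJ/min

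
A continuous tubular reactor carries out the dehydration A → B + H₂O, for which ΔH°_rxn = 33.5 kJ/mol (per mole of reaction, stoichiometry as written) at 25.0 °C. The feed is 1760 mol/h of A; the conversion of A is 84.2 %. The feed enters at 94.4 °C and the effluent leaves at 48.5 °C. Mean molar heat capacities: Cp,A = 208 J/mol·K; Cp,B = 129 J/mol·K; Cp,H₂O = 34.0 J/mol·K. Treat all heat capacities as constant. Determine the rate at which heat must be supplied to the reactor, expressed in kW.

Q_in = 8.69 kW

Extent of reaction ξ = 0.842 × 1760 = 1481.9 mol/h
Reaction term: ξ·ΔH°_rxn = 1481.9 × 33.5 = 49644 kJ/h
Sensible, feed 94.4→25 °C: -25406 kJ/h
Outlet flows (mol/h): A 278.08, B 1481.9, H₂O 1481.9
Sensible, products 25→48.5 °C: 7035.7 kJ/h
Q = ΔH = 31274 kJ/h = 8.6873 kW
Heat supplied = 8.6873 kW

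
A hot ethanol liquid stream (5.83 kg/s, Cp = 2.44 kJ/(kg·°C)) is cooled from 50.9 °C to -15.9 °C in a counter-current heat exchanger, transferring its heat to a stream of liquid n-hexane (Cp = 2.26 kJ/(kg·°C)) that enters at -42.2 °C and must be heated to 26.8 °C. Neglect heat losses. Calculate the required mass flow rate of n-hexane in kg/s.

ṁ_c = 6.09 kg/s

Heat released by hot stream: Q = 5.83 × 2.44 × (50.9 − -15.9) = 950.24 kJ/s
Energy balance on cold side (adiabatic exchanger): Q = ṁ_c·Cp_c·(T_c,out − T_c,in)
ṁ_c = 950.24 / [2.26 × (26.8 − -42.2)] = 6.0936 kg/s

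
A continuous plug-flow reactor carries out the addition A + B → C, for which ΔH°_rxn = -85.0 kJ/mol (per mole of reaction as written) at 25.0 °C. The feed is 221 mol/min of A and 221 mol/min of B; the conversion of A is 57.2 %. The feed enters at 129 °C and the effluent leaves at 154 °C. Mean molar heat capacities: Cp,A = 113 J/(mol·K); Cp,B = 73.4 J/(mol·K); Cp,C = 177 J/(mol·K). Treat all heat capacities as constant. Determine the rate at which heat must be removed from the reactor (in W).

Q_out = 164000 W

Extent of reaction ξ = 0.572 × 221 = 126.41 mol/min
Reaction term: ξ·ΔH°_rxn = 126.41 × -85.0 = -10745 kJ/min
Sensible, feed 129→25 °C: -4284.2 kJ/min
Outlet flows (mol/min): A 94.588, B 94.588, C 126.41
Sensible, products 25→154 °C: 5160.8 kJ/min
Q = ΔH = -9868.4 kJ/min = -164.47 kW
Heat removed = 164470 W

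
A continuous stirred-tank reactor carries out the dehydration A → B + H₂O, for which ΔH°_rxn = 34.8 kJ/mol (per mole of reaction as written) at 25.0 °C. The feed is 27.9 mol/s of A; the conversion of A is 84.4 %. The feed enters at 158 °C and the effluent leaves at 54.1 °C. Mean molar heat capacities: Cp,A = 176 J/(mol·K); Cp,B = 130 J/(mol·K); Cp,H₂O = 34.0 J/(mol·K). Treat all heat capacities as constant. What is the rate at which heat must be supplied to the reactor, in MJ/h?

Extent of reaction ξ = 0.844 × 27.9 = 23.548 mol/s
Reaction term: ξ·ΔH°_rxn = 23.548 × 34.8 = 819.46 kJ/s
Sensible, feed 158→25 °C: -653.08 kJ/s
Outlet flows (mol/s): A 4.3524, B 23.548, H₂O 23.548
Sensible, products 25→54.1 °C: 134.67 kJ/s
Q = ΔH = 301.04 kJ/s = 301.04 kW
Heat supplied = 1083.8 MJ/h

Q_in = 1080 MJ/h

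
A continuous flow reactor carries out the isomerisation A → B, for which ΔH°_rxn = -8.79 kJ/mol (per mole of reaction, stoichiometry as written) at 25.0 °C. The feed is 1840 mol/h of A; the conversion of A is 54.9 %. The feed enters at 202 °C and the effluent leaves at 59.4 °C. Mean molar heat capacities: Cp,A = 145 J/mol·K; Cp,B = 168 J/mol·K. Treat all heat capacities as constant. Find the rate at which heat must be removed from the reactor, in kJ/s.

Q_out = 12.8 kJ/s

Extent of reaction ξ = 0.549 × 1840 = 1010.2 mol/h
Reaction term: ξ·ΔH°_rxn = 1010.2 × -8.79 = -8879.3 kJ/h
Sensible, feed 202→25 °C: -47224 kJ/h
Outlet flows (mol/h): A 829.84, B 1010.2
Sensible, products 25→59.4 °C: 9977.2 kJ/h
Q = ΔH = -46126 kJ/h = -12.813 kW
Heat removed = 12.813 kJ/s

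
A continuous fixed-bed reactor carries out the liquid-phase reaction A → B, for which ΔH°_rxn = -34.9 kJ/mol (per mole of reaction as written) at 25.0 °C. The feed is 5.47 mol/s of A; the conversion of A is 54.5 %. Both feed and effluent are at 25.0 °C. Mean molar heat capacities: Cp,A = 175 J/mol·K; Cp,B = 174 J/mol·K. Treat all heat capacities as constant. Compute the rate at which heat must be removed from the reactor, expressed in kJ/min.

Extent of reaction ξ = 0.545 × 5.47 = 2.9811 mol/s
Reaction term: ξ·ΔH°_rxn = 2.9811 × -34.9 = -104.04 kJ/s
Q = ΔH = -104.04 kJ/s = -104.04 kW
Heat removed = 6242.5 kJ/min

Q_out = 6240 kJ/min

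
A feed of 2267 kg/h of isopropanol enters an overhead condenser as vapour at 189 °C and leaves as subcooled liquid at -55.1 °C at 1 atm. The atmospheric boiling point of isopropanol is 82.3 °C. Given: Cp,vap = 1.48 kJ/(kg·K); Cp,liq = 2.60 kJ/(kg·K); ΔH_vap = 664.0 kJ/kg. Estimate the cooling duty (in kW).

Q_c = 743 kW

vapour 189→82.3 °C: -157.92 kJ/kg
condensation at 82.3 °C: -664 kJ/kg
liquid 82.3→-55.1 °C: -357.24 kJ/kg
Δh = -157.92 + -664 + -357.24 = -1179.2 kJ/kg
Q = ṁ·Δh = 2267 kg/h × -1179.2 kJ/kg = -2.6731e+06 kJ/h
|Q| = 742.54 kW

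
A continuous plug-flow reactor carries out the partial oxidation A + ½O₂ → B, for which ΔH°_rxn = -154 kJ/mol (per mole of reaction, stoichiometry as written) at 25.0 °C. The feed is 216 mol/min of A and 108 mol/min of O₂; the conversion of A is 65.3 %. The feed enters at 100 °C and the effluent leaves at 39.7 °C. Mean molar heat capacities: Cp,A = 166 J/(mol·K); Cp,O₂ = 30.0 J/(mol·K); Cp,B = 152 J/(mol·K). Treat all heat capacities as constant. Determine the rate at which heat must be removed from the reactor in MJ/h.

Q_out = 1450 MJ/h

Extent of reaction ξ = 0.653 × 216 = 141.05 mol/min
Reaction term: ξ·ΔH°_rxn = 141.05 × -154 = -21721 kJ/min
Sensible, feed 100→25 °C: -2932.2 kJ/min
Outlet flows (mol/min): A 74.952, O₂ 37.476, B 141.05
Sensible, products 25→39.7 °C: 514.58 kJ/min
Q = ΔH = -24139 kJ/min = -402.32 kW
Heat removed = 1448.3 MJ/h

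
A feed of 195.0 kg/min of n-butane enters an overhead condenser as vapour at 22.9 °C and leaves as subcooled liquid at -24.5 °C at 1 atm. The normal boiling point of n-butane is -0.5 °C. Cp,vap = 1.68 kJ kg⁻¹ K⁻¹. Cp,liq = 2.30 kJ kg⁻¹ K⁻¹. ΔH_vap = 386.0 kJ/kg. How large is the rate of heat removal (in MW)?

Q_c = 1.56 MW

vapour 22.9→-0.5 °C: -39.312 kJ/kg
condensation at -0.5 °C: -386 kJ/kg
liquid -0.5→-24.5 °C: -55.2 kJ/kg
Δh = -39.312 + -386 + -55.2 = -480.51 kJ/kg
Q = ṁ·Δh = 195.0 kg/min × -480.51 kJ/kg = -93700 kJ/min
|Q| = 1561.7 kW = 1.5617 MW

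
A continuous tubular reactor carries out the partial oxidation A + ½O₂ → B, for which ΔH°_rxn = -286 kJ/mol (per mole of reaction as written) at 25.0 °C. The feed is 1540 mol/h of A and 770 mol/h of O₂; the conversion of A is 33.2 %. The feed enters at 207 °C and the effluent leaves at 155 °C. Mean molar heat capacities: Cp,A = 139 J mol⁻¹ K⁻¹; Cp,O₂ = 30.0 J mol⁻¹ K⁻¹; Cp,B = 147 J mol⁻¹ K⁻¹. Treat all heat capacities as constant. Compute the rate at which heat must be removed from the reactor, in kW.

Extent of reaction ξ = 0.332 × 1540 = 511.28 mol/h
Reaction term: ξ·ΔH°_rxn = 511.28 × -286 = -146230 kJ/h
Sensible, feed 207→25 °C: -43163 kJ/h
Outlet flows (mol/h): A 1028.7, O₂ 514.36, B 511.28
Sensible, products 25→155 °C: 30366 kJ/h
Q = ΔH = -159020 kJ/h = -44.173 kW
Heat removed = 44.173 kW

Q_out = 44.2 kW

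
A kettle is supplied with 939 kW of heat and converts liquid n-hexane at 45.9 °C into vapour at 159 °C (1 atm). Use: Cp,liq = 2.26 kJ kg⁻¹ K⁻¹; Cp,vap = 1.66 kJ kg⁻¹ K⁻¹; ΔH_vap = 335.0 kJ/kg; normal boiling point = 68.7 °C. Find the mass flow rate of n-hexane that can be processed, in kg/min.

ṁ = 105 kg/min

Δh = 2.26×(68.7−45.9) + 335.0 + 1.66×(159−68.7) = 536.43 kJ/kg
Q = 939 kW = 939 kJ/s = 56340 kJ/min
ṁ = Q/Δh = 56340 / 536.43 = 105.03 kg/min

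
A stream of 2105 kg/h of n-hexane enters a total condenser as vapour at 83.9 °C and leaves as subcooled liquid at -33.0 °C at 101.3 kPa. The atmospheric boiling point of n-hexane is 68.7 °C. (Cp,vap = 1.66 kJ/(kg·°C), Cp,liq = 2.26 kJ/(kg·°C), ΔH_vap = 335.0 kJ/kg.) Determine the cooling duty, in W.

Q_c = 345000 W

vapour 83.9→68.7 °C: -25.232 kJ/kg
condensation at 68.7 °C: -335 kJ/kg
liquid 68.7→-33.0 °C: -229.84 kJ/kg
Δh = -25.232 + -335 + -229.84 = -590.07 kJ/kg
Q = ṁ·Δh = 2105 kg/h × -590.07 kJ/kg = -1.2421e+06 kJ/h
|Q| = 345.03 kW = 345030 W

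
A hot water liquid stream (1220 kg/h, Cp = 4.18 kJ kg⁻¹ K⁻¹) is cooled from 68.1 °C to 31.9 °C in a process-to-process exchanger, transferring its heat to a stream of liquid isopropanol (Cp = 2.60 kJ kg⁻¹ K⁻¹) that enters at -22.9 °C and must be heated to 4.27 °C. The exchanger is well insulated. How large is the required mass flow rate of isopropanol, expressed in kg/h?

ṁ_c = 2610 kg/h

Heat released by hot stream: Q = 1220 × 4.18 × (68.1 − 31.9) = 184610 kJ/h
Energy balance on cold side (adiabatic exchanger): Q = ṁ_c·Cp_c·(T_c,out − T_c,in)
ṁ_c = 184610 / [2.60 × (4.27 − -22.9)] = 2613.3 kg/h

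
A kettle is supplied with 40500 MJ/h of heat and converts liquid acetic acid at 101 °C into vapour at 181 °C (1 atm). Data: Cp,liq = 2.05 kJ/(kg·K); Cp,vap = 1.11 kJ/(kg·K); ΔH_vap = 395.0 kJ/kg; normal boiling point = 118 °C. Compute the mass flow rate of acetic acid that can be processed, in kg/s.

Δh = 2.05×(118−101) + 395.0 + 1.11×(181−118) = 499.78 kJ/kg
Q = 40500 MJ/h = 11250 kJ/s = 11250 kJ/s
ṁ = Q/Δh = 11250 / 499.78 = 22.51 kg/s

ṁ = 22.5 kg/s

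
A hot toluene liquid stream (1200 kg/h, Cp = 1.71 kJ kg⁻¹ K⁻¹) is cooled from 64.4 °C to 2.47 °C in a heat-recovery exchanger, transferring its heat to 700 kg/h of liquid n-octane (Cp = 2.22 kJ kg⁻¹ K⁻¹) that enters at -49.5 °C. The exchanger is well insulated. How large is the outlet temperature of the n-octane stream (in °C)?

Heat released by hot stream: Q = 1200 × 1.71 × (64.4 − 2.47) = 127080 kJ/h
Energy balance on cold side (adiabatic exchanger): Q = ṁ_c·Cp_c·(T_c,out − T_c,in)
T_c,out = -49.5 + 127080/(700 × 2.22) = 32.276 °C

T_c,out = 32.3 °C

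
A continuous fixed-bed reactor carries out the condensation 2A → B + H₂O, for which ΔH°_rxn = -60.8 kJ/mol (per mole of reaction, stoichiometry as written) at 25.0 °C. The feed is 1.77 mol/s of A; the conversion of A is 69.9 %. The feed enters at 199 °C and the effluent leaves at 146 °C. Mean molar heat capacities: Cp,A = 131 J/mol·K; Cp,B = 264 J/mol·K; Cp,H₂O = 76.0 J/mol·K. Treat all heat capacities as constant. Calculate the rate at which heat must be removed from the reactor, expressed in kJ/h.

Extent of reaction ξ = 0.699 × 1.77 / 2 = 0.61861 mol/s
Reaction term: ξ·ΔH°_rxn = 0.61861 × -60.8 = -37.612 kJ/s
Sensible, feed 199→25 °C: -40.345 kJ/s
Outlet flows (mol/s): A 0.53277, B 0.61861, H₂O 0.61861
Sensible, products 25→146 °C: 33.895 kJ/s
Q = ΔH = -44.062 kJ/s = -44.062 kW
Heat removed = 158620 kJ/h

Q_out = 159000 kJ/h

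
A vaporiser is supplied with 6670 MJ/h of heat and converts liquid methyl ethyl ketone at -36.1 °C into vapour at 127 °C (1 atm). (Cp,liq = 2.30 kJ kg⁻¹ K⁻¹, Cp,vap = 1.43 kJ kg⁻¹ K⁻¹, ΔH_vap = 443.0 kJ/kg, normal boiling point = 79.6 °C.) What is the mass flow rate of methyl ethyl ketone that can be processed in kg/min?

ṁ = 143 kg/min

Δh = 2.30×(79.6−-36.1) + 443.0 + 1.43×(127−79.6) = 776.89 kJ/kg
Q = 6670 MJ/h = 1852.8 kJ/s = 111170 kJ/min
ṁ = Q/Δh = 111170 / 776.89 = 143.09 kg/min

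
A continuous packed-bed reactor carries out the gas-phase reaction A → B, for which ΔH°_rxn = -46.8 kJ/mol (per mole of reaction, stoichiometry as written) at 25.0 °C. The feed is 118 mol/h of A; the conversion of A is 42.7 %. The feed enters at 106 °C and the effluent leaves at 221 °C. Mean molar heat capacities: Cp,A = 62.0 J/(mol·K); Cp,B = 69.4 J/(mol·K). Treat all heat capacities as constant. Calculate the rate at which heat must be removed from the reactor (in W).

Extent of reaction ξ = 0.427 × 118 = 50.386 mol/h
Reaction term: ξ·ΔH°_rxn = 50.386 × -46.8 = -2358.1 kJ/h
Sensible, feed 106→25 °C: -592.6 kJ/h
Outlet flows (mol/h): A 67.614, B 50.386
Sensible, products 25→221 °C: 1507 kJ/h
Q = ΔH = -1443.6 kJ/h = -0.40101 kW
Heat removed = 401.01 W

Q_out = 401 W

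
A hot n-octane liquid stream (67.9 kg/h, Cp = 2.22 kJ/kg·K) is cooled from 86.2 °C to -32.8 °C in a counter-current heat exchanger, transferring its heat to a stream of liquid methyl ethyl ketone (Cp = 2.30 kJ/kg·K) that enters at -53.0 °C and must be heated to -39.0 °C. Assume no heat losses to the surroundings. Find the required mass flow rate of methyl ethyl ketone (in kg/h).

ṁ_c = 557 kg/h

Heat released by hot stream: Q = 67.9 × 2.22 × (86.2 − -32.8) = 17938 kJ/h
Energy balance on cold side (adiabatic exchanger): Q = ṁ_c·Cp_c·(T_c,out − T_c,in)
ṁ_c = 17938 / [2.30 × (-39.0 − -53.0)] = 557.08 kg/h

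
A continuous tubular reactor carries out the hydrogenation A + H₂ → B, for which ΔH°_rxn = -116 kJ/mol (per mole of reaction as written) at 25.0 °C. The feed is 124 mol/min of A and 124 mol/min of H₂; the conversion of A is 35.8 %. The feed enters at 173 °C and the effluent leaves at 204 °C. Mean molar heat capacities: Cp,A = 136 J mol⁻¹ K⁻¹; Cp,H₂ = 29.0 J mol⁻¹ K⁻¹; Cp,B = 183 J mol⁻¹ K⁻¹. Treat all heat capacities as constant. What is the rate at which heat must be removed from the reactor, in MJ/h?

Extent of reaction ξ = 0.358 × 124 = 44.392 mol/min
Reaction term: ξ·ΔH°_rxn = 44.392 × -116 = -5149.5 kJ/min
Sensible, feed 173→25 °C: -3028.1 kJ/min
Outlet flows (mol/min): A 79.608, H₂ 79.608, B 44.392
Sensible, products 25→204 °C: 3805.4 kJ/min
Q = ΔH = -4372.2 kJ/min = -72.87 kW
Heat removed = 262.33 MJ/h

Q_out = 262 MJ/h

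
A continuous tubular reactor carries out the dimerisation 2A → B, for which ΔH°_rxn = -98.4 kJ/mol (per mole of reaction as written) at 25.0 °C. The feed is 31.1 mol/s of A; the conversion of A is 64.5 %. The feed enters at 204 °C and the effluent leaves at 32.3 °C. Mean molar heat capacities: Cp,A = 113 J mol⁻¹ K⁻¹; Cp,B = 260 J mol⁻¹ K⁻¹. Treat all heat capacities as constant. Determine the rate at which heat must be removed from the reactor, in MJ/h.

Extent of reaction ξ = 0.645 × 31.1 / 2 = 10.03 mol/s
Reaction term: ξ·ΔH°_rxn = 10.03 × -98.4 = -986.93 kJ/s
Sensible, feed 204→25 °C: -629.06 kJ/s
Outlet flows (mol/s): A 11.041, B 10.03
Sensible, products 25→32.3 °C: 28.144 kJ/s
Q = ΔH = -1587.8 kJ/s = -1587.8 kW
Heat removed = 5716.2 MJ/h

Q_out = 5720 MJ/h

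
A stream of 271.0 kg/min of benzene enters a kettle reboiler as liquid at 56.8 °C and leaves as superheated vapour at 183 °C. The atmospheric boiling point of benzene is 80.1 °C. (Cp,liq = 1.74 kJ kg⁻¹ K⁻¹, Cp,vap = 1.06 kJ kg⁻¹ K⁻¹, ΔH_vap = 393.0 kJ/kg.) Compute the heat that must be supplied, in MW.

Q = 2.45 MW

liquid 56.8→80.1 °C: 40.542 kJ/kg
vaporisation at 80.1 °C: 393 kJ/kg
vapour 80.1→183 °C: 109.07 kJ/kg
Δh = 40.542 + 393 + 109.07 = 542.62 kJ/kg
Q = ṁ·Δh = 271.0 kg/min × 542.62 kJ/kg = 147050 kJ/min
|Q| = 2450.8 kW = 2.4508 MW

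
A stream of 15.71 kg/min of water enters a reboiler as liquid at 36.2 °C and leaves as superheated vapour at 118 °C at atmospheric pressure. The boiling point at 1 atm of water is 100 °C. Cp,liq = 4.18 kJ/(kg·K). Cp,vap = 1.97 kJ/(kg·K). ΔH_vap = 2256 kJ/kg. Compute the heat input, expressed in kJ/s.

liquid 36.2→100 °C: 266.68 kJ/kg
vaporisation at 100 °C: 2256 kJ/kg
vapour 100→118 °C: 35.46 kJ/kg
Δh = 266.68 + 2256 + 35.46 = 2558.1 kJ/kg
Q = ṁ·Δh = 15.71 kg/min × 2558.1 kJ/kg = 40188 kJ/min
|Q| = 669.81 kW

Q = 670 kJ/s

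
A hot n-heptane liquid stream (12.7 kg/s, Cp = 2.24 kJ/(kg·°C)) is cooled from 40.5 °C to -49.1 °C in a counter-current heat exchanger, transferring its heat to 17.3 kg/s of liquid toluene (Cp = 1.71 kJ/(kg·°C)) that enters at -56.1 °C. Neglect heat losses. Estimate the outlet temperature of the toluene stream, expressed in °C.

T_c,out = 30.1 °C

Heat released by hot stream: Q = 12.7 × 2.24 × (40.5 − -49.1) = 2548.9 kJ/s
Energy balance on cold side (adiabatic exchanger): Q = ṁ_c·Cp_c·(T_c,out − T_c,in)
T_c,out = -56.1 + 2548.9/(17.3 × 1.71) = 30.062 °C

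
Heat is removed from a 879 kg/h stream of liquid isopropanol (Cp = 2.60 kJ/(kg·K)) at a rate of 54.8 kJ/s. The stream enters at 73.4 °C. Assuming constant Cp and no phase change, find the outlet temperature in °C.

T_out = -12.9 °C

Q = 54.8 kJ/s = 197280 kJ/h
ΔT = Q/(ṁ·Cp) = 197280/(879×2.60) = 86.322 K
T_out = 73.4 − 86.322 = -12.922 °C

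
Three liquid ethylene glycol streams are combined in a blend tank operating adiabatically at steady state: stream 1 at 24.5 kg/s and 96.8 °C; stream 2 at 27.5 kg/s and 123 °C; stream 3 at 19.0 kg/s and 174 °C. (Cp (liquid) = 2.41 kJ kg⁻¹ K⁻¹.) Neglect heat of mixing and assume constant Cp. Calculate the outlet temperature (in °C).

Adiabatic, steady state ⇒ Σ ṁᵢCp,ᵢ(T_out − Tᵢ) = 0
T_out = Σ ṁᵢCp,ᵢTᵢ / Σ ṁᵢCp,ᵢ
      = 21835 / 171.11 = 127.61 °C

T_out = 128 °C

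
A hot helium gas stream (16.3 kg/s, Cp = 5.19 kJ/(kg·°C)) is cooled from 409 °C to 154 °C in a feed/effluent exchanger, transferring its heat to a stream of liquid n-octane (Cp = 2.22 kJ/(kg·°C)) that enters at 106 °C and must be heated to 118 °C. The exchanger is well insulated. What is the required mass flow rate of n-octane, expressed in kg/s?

ṁ_c = 810 kg/s

Heat released by hot stream: Q = 16.3 × 5.19 × (409 − 154) = 21572 kJ/s
Energy balance on cold side (adiabatic exchanger): Q = ṁ_c·Cp_c·(T_c,out − T_c,in)
ṁ_c = 21572 / [2.22 × (118 − 106)] = 809.77 kg/s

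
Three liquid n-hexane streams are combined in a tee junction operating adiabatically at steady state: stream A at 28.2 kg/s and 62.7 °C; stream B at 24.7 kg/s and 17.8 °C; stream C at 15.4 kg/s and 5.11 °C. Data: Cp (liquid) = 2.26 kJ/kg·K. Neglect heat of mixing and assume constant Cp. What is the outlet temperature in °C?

T_out = 33.5 °C

No heat crosses the boundary, so H_out = H_in.
T_out = Σ ṁᵢCp,ᵢTᵢ / Σ ṁᵢCp,ᵢ
      = 5167.5 / 154.36 = 33.477 °C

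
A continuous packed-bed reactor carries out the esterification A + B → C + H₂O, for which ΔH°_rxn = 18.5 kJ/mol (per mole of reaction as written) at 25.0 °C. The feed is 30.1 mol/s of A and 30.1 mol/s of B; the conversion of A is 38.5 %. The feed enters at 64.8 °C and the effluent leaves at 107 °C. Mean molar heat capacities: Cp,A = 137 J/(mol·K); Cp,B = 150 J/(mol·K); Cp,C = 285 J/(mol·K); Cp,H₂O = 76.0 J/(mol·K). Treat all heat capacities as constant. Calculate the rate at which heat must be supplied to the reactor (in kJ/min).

Extent of reaction ξ = 0.385 × 30.1 = 11.589 mol/s
Reaction term: ξ·ΔH°_rxn = 11.589 × 18.5 = 214.39 kJ/s
Sensible, feed 64.8→25 °C: -343.82 kJ/s
Outlet flows (mol/s): A 18.511, B 18.511, C 11.589, H₂O 11.589
Sensible, products 25→107 °C: 778.69 kJ/s
Q = ΔH = 649.26 kJ/s = 649.26 kW
Heat supplied = 38956 kJ/min

Q_in = 39000 kJ/min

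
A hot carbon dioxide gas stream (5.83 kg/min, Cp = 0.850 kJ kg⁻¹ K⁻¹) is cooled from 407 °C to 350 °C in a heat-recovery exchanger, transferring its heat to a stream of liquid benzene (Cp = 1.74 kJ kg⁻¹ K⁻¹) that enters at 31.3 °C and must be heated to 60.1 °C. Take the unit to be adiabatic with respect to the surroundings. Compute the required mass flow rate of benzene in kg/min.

Heat released by hot stream: Q = 5.83 × 0.850 × (407 − 350) = 282.46 kJ/min
Energy balance on cold side (adiabatic exchanger): Q = ṁ_c·Cp_c·(T_c,out − T_c,in)
ṁ_c = 282.46 / [1.74 × (60.1 − 31.3)] = 5.6366 kg/min

ṁ_c = 5.64 kg/min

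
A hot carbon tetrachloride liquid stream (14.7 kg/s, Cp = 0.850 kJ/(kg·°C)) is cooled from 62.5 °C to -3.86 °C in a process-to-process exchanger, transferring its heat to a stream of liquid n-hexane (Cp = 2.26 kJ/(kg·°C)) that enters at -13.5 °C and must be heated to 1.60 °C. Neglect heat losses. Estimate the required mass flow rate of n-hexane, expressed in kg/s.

ṁ_c = 24.3 kg/s

Heat released by hot stream: Q = 14.7 × 0.850 × (62.5 − -3.86) = 829.17 kJ/s
Energy balance on cold side (adiabatic exchanger): Q = ṁ_c·Cp_c·(T_c,out − T_c,in)
ṁ_c = 829.17 / [2.26 × (1.60 − -13.5)] = 24.297 kg/s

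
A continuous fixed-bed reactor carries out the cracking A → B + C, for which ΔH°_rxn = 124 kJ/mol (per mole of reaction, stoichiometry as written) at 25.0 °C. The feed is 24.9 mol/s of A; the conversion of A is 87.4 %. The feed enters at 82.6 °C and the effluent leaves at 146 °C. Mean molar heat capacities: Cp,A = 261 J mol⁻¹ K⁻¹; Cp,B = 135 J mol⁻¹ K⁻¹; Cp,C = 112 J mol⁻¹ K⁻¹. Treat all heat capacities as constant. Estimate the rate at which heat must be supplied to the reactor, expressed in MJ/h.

Q_in = 11100 MJ/h

Extent of reaction ξ = 0.874 × 24.9 = 21.763 mol/s
Reaction term: ξ·ΔH°_rxn = 21.763 × 124 = 2698.6 kJ/s
Sensible, feed 82.6→25 °C: -374.34 kJ/s
Outlet flows (mol/s): A 3.1374, B 21.763, C 21.763
Sensible, products 25→146 °C: 749.5 kJ/s
Q = ΔH = 3073.7 kJ/s = 3073.7 kW
Heat supplied = 11065 MJ/h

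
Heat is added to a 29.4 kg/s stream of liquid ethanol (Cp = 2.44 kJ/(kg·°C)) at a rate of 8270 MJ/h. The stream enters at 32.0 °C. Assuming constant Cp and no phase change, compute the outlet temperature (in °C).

T_out = 64.0 °C

Q = 8270 MJ/h = 2297.2 kJ/s
ΔT = Q/(ṁ·Cp) = 2297.2/(29.4×2.44) = 32.023 K
T_out = 32.0 + 32.023 = 64.023 °C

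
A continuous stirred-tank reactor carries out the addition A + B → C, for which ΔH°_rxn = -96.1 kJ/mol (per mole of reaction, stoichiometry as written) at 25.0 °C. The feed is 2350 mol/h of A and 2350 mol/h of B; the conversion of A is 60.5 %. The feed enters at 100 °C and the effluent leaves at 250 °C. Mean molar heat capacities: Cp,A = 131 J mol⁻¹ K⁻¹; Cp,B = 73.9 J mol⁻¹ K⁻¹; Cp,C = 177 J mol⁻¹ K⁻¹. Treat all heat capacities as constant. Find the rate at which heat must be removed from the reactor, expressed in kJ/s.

Q_out = 20.4 kJ/s

Extent of reaction ξ = 0.605 × 2350 = 1421.8 mol/h
Reaction term: ξ·ΔH°_rxn = 1421.8 × -96.1 = -136630 kJ/h
Sensible, feed 100→25 °C: -36114 kJ/h
Outlet flows (mol/h): A 928.25, B 928.25, C 1421.8
Sensible, products 25→250 °C: 99416 kJ/h
Q = ΔH = -73328 kJ/h = -20.369 kW
Heat removed = 20.369 kJ/s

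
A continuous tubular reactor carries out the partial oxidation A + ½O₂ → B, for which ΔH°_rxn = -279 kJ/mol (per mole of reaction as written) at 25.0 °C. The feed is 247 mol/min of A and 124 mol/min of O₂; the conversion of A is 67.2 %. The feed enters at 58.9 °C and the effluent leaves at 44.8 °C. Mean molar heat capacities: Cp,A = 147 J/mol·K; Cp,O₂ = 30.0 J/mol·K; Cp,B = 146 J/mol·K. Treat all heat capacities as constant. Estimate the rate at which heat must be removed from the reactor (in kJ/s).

Q_out = 782 kJ/s

Extent of reaction ξ = 0.672 × 247 = 165.98 mol/min
Reaction term: ξ·ΔH°_rxn = 165.98 × -279 = -46310 kJ/min
Sensible, feed 58.9→25 °C: -1357 kJ/min
Outlet flows (mol/min): A 81.016, O₂ 41.008, B 165.98
Sensible, products 25→44.8 °C: 739.99 kJ/min
Q = ΔH = -46927 kJ/min = -782.11 kW
Heat removed = 782.11 kJ/s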